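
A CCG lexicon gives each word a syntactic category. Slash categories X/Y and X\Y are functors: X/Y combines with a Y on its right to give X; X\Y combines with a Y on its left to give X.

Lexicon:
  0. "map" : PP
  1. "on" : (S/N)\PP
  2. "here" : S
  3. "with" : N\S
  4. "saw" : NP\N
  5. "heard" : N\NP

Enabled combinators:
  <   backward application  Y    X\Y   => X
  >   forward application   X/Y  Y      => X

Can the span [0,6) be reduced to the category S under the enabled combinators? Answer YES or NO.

YES

[0,6] S   >
  [0,2] S/N   <
    [0,1] "map" : PP
    [1,2] "on" : (S/N)\PP
  [2,6] N   <
    [2,5] NP   <
      [2,4] N   <
        [2,3] "here" : S
        [3,4] "with" : N\S
      [4,5] "saw" : NP\N
    [5,6] "heard" : N\NP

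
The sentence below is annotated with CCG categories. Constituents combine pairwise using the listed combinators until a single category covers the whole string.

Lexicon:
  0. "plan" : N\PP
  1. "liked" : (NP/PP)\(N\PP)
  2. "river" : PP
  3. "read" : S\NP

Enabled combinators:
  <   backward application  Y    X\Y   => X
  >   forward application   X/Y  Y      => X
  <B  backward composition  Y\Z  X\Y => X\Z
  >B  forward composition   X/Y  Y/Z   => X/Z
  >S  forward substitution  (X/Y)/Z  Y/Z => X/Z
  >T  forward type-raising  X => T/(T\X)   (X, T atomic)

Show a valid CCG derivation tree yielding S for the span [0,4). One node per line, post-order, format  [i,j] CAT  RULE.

[0,1] N\PP  lex  "plan"
[1,2] (NP/PP)\(N\PP)  lex  "liked"
[0,2] NP/PP  <  k=1
[2,3] PP  lex  "river"
[0,3] NP  >  k=2
[3,4] S\NP  lex  "read"
[0,4] S  <  k=3

[0,4] S   <
  [0,3] NP   >
    [0,2] NP/PP   <
      [0,1] "plan" : N\PP
      [1,2] "liked" : (NP/PP)\(N\PP)
    [2,3] "river" : PP
  [3,4] "read" : S\NP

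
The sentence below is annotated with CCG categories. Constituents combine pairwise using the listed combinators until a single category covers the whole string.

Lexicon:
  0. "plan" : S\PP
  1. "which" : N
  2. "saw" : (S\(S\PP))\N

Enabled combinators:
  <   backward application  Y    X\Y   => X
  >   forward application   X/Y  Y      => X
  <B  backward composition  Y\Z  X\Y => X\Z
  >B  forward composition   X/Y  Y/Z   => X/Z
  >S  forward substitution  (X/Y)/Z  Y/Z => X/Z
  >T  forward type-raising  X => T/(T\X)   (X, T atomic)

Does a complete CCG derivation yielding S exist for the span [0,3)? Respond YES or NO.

YES

[0,3] S   <
  [0,1] "plan" : S\PP
  [1,3] S\(S\PP)   <
    [1,2] "which" : N
    [2,3] "saw" : (S\(S\PP))\N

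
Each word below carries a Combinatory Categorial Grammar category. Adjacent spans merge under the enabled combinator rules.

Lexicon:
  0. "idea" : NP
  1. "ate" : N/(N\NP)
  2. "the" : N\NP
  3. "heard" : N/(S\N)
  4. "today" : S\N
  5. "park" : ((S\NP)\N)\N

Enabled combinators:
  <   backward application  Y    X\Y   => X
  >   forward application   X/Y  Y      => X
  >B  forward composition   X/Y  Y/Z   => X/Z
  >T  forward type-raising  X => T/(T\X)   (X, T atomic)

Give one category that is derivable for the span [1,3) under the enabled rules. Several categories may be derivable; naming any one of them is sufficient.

[0,6] S   >
  [0,1] S/(S\NP)   >T
    [0,1] "idea" : NP
  [1,6] S\NP   <
    [1,3] N   >
      [1,2] "ate" : N/(N\NP)
      [2,3] "the" : N\NP
    [3,6] (S\NP)\N   <
      [3,5] N   >
        [3,4] "heard" : N/(S\N)
        [4,5] "today" : S\N
      [5,6] "park" : ((S\NP)\N)\N

N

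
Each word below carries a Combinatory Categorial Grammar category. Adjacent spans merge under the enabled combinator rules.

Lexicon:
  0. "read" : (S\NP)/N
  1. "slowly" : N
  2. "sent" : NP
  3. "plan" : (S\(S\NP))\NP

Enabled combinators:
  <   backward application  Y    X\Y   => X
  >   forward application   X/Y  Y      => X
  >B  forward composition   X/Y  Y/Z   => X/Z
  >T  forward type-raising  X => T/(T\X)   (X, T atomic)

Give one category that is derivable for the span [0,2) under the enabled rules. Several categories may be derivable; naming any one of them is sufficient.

[0,4] S   <
  [0,2] S\NP   >
    [0,1] "read" : (S\NP)/N
    [1,2] "slowly" : N
  [2,4] S\(S\NP)   <
    [2,3] "sent" : NP
    [3,4] "plan" : (S\(S\NP))\NP

S\NP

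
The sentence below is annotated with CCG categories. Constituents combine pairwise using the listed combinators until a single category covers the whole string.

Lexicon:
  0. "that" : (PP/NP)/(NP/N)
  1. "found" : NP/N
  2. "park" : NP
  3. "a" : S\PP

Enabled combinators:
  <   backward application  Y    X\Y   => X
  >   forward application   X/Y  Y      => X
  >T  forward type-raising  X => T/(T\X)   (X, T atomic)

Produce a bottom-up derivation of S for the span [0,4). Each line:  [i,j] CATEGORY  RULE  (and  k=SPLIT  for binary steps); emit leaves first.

[0,4] S   <
  [0,3] PP   >
    [0,2] PP/NP   >
      [0,1] "that" : (PP/NP)/(NP/N)
      [1,2] "found" : NP/N
    [2,3] "park" : NP
  [3,4] "a" : S\PP

[0,1] (PP/NP)/(NP/N)  lex  "that"
[1,2] NP/N  lex  "found"
[0,2] PP/NP  >  k=1
[2,3] NP  lex  "park"
[0,3] PP  >  k=2
[3,4] S\PP  lex  "a"
[0,4] S  <  k=3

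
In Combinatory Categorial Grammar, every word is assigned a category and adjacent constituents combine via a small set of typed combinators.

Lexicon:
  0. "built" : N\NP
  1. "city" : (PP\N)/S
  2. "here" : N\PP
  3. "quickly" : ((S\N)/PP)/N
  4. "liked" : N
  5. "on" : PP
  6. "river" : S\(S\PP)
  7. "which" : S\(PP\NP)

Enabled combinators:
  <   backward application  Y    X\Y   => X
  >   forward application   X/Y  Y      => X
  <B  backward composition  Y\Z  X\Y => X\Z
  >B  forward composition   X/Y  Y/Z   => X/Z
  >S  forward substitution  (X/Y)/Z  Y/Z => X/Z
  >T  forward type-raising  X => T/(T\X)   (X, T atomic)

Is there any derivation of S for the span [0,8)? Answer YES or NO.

YES

[0,8] S   <
  [0,7] PP\NP   <B
    [0,1] "built" : N\NP
    [1,7] PP\N   >
      [1,2] "city" : (PP\N)/S
      [2,7] S   <
        [2,6] S\PP   <B
          [2,3] "here" : N\PP
          [3,6] S\N   >
            [3,5] (S\N)/PP   >
              [3,4] "quickly" : ((S\N)/PP)/N
              [4,5] "liked" : N
            [5,6] "on" : PP
        [6,7] "river" : S\(S\PP)
  [7,8] "which" : S\(PP\NP)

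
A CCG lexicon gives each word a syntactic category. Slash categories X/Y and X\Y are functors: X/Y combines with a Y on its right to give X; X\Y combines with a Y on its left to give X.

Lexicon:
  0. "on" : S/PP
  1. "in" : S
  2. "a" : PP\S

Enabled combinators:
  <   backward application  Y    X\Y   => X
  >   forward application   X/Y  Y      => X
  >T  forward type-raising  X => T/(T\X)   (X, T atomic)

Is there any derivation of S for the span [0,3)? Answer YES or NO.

[0,3] S   >
  [0,1] "on" : S/PP
  [1,3] PP   >
    [1,2] PP/(PP\S)   >T
      [1,2] "in" : S
    [2,3] "a" : PP\S

YES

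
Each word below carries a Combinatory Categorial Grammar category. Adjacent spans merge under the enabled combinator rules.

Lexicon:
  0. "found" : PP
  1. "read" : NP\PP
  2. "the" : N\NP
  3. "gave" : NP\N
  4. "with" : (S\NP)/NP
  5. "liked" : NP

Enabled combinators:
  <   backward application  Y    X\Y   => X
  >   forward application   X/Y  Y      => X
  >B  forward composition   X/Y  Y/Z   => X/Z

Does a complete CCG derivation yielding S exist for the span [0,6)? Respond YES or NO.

[0,6] S   <
  [0,4] NP   <
    [0,3] N   <
      [0,2] NP   <
        [0,1] "found" : PP
        [1,2] "read" : NP\PP
      [2,3] "the" : N\NP
    [3,4] "gave" : NP\N
  [4,6] S\NP   >
    [4,5] "with" : (S\NP)/NP
    [5,6] "liked" : NP

YES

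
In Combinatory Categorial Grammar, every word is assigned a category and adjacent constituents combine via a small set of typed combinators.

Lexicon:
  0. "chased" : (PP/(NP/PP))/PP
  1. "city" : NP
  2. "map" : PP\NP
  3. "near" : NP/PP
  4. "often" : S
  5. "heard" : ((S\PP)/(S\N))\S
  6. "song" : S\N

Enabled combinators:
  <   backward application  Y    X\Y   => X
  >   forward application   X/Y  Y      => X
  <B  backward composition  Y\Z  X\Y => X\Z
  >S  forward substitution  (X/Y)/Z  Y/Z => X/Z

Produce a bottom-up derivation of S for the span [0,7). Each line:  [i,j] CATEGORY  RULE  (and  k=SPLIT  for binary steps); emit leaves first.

[0,1] (PP/(NP/PP))/PP  lex  "chased"
[1,2] NP  lex  "city"
[2,3] PP\NP  lex  "map"
[1,3] PP  <  k=2
[0,3] PP/(NP/PP)  >  k=1
[3,4] NP/PP  lex  "near"
[0,4] PP  >  k=3
[4,5] S  lex  "often"
[5,6] ((S\PP)/(S\N))\S  lex  "heard"
[4,6] (S\PP)/(S\N)  <  k=5
[6,7] S\N  lex  "song"
[4,7] S\PP  >  k=6
[0,7] S  <  k=4

[0,7] S   <
  [0,4] PP   >
    [0,3] PP/(NP/PP)   >
      [0,1] "chased" : (PP/(NP/PP))/PP
      [1,3] PP   <
        [1,2] "city" : NP
        [2,3] "map" : PP\NP
    [3,4] "near" : NP/PP
  [4,7] S\PP   >
    [4,6] (S\PP)/(S\N)   <
      [4,5] "often" : S
      [5,6] "heard" : ((S\PP)/(S\N))\S
    [6,7] "song" : S\N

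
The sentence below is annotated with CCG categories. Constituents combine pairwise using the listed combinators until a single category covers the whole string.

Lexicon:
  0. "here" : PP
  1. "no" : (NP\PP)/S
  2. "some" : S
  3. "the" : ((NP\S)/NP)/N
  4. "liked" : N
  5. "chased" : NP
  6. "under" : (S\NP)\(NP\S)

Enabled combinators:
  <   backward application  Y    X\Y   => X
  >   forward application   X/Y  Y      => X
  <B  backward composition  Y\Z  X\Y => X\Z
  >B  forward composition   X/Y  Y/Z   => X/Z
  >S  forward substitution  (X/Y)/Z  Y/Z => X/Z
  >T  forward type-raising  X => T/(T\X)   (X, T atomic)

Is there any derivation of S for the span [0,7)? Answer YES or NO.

YES

[0,7] S   <
  [0,3] NP   >
    [0,1] NP/(NP\PP)   >T
      [0,1] "here" : PP
    [1,3] NP\PP   >
      [1,2] "no" : (NP\PP)/S
      [2,3] "some" : S
  [3,7] S\NP   <
    [3,6] NP\S   >
      [3,5] (NP\S)/NP   >
        [3,4] "the" : ((NP\S)/NP)/N
        [4,5] "liked" : N
      [5,6] "chased" : NP
    [6,7] "under" : (S\NP)\(NP\S)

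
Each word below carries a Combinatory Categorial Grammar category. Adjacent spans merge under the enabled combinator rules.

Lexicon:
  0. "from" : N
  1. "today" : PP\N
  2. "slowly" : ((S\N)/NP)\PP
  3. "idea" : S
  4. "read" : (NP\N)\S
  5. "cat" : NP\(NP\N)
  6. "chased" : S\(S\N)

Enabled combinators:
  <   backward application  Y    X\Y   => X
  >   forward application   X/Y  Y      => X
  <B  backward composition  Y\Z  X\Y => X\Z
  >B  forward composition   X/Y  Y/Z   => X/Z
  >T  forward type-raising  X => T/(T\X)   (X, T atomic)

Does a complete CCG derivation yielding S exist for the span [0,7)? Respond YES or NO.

[0,7] S   <
  [0,6] S\N   >
    [0,3] (S\N)/NP   <
      [0,2] PP   <
        [0,1] "from" : N
        [1,2] "today" : PP\N
      [2,3] "slowly" : ((S\N)/NP)\PP
    [3,6] NP   <
      [3,5] NP\N   <
        [3,4] "idea" : S
        [4,5] "read" : (NP\N)\S
      [5,6] "cat" : NP\(NP\N)
  [6,7] "chased" : S\(S\N)

YES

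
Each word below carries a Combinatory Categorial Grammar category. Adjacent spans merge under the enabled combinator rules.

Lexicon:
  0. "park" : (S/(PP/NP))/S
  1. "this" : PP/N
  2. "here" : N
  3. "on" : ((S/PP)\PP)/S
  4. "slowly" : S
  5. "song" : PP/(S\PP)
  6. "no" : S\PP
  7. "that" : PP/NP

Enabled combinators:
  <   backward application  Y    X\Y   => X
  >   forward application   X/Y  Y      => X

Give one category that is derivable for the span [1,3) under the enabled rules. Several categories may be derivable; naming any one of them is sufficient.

PP

[0,8] S   >
  [0,7] S/(PP/NP)   >
    [0,1] "park" : (S/(PP/NP))/S
    [1,7] S   >
      [1,5] S/PP   <
        [1,3] PP   >
          [1,2] "this" : PP/N
          [2,3] "here" : N
        [3,5] (S/PP)\PP   >
          [3,4] "on" : ((S/PP)\PP)/S
          [4,5] "slowly" : S
      [5,7] PP   >
        [5,6] "song" : PP/(S\PP)
        [6,7] "no" : S\PP
  [7,8] "that" : PP/NP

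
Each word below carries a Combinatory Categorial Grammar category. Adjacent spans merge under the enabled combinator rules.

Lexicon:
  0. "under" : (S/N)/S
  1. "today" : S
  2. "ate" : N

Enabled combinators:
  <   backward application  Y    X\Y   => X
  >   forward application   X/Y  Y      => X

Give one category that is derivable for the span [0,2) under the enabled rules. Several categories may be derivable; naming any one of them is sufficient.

[0,3] S   >
  [0,2] S/N   >
    [0,1] "under" : (S/N)/S
    [1,2] "today" : S
  [2,3] "ate" : N

S/N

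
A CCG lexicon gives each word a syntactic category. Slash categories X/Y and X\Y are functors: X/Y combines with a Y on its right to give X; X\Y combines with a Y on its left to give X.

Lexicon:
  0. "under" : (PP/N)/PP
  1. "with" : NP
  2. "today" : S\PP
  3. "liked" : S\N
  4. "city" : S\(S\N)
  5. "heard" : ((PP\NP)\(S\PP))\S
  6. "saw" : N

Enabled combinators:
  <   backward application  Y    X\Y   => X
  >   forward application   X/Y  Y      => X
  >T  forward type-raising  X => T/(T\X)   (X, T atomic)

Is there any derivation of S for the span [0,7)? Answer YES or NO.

NO

(PP/N)/PP NP S\PP S\N S\(S\N) ((PP\NP)\(S\PP))\S N
CKY chart[0,7] = {N/(N\PP), NP/(NP\PP), PP, PP/(PP\PP), S/(S\PP)}; S ∉ chart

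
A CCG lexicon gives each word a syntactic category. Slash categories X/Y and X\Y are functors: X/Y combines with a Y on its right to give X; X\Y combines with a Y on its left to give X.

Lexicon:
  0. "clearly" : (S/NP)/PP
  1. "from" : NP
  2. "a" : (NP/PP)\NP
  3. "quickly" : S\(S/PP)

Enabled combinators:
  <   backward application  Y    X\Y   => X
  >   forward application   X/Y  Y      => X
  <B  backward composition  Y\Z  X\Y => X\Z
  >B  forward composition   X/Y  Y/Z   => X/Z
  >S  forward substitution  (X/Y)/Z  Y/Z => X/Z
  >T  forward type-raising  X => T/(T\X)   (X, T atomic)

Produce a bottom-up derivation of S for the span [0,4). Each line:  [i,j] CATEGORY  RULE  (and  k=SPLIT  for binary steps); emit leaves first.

[0,4] S   <
  [0,3] S/PP   >S
    [0,1] "clearly" : (S/NP)/PP
    [1,3] NP/PP   <
      [1,2] "from" : NP
      [2,3] "a" : (NP/PP)\NP
  [3,4] "quickly" : S\(S/PP)

[0,1] (S/NP)/PP  lex  "clearly"
[1,2] NP  lex  "from"
[2,3] (NP/PP)\NP  lex  "a"
[1,3] NP/PP  <  k=2
[0,3] S/PP  >S  k=1
[3,4] S\(S/PP)  lex  "quickly"
[0,4] S  <  k=3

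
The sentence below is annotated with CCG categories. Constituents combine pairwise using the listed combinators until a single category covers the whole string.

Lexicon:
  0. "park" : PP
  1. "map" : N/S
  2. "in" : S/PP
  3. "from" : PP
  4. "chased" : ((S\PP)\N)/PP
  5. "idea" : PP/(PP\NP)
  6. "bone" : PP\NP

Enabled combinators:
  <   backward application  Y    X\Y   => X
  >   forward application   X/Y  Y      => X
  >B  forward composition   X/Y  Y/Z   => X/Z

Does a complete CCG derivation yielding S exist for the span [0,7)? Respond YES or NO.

[0,7] S   <
  [0,1] "park" : PP
  [1,7] S\PP   <
    [1,4] N   >
      [1,2] "map" : N/S
      [2,4] S   >
        [2,3] "in" : S/PP
        [3,4] "from" : PP
    [4,7] (S\PP)\N   >
      [4,5] "chased" : ((S\PP)\N)/PP
      [5,7] PP   >
        [5,6] "idea" : PP/(PP\NP)
        [6,7] "bone" : PP\NP

YES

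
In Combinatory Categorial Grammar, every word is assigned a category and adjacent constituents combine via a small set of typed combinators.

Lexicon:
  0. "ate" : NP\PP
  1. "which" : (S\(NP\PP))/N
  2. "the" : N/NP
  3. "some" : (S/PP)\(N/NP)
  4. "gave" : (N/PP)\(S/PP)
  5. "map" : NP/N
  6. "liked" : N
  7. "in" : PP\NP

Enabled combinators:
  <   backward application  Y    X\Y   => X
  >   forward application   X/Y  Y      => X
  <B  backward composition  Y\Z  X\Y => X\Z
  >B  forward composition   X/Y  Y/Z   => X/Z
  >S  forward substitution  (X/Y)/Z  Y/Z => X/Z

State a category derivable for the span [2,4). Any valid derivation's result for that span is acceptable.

S/PP

[0,8] S   <
  [0,1] "ate" : NP\PP
  [1,8] S\(NP\PP)   >
    [1,2] "which" : (S\(NP\PP))/N
    [2,8] N   >
      [2,5] N/PP   <
        [2,4] S/PP   <
          [2,3] "the" : N/NP
          [3,4] "some" : (S/PP)\(N/NP)
        [4,5] "gave" : (N/PP)\(S/PP)
      [5,8] PP   <
        [5,7] NP   >
          [5,6] "map" : NP/N
          [6,7] "liked" : N
        [7,8] "in" : PP\NP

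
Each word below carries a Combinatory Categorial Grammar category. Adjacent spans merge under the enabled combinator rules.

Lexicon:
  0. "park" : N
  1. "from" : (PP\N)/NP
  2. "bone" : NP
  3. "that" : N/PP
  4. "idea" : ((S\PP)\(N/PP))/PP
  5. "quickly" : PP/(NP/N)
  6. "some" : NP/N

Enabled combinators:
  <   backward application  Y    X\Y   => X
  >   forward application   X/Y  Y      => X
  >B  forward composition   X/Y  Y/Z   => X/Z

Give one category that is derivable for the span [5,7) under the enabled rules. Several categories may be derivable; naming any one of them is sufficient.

[0,7] S   <
  [0,3] PP   <
    [0,1] "park" : N
    [1,3] PP\N   >
      [1,2] "from" : (PP\N)/NP
      [2,3] "bone" : NP
  [3,7] S\PP   <
    [3,4] "that" : N/PP
    [4,7] (S\PP)\(N/PP)   >
      [4,5] "idea" : ((S\PP)\(N/PP))/PP
      [5,7] PP   >
        [5,6] "quickly" : PP/(NP/N)
        [6,7] "some" : NP/N

PP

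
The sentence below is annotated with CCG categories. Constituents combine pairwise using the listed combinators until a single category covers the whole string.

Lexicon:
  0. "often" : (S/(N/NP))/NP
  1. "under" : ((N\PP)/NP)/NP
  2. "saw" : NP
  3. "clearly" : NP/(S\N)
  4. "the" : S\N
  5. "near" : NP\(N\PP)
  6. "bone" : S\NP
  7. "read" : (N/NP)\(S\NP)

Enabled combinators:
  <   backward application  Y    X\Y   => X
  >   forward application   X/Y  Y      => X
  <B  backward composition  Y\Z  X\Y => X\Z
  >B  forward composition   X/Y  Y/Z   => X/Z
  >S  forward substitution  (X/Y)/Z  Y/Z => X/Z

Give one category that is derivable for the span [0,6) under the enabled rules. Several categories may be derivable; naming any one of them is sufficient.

[0,8] S   >
  [0,6] S/(N/NP)   >
    [0,1] "often" : (S/(N/NP))/NP
    [1,6] NP   <
      [1,5] N\PP   >
        [1,3] (N\PP)/NP   >
          [1,2] "under" : ((N\PP)/NP)/NP
          [2,3] "saw" : NP
        [3,5] NP   >
          [3,4] "clearly" : NP/(S\N)
          [4,5] "the" : S\N
      [5,6] "near" : NP\(N\PP)
  [6,8] N/NP   <
    [6,7] "bone" : S\NP
    [7,8] "read" : (N/NP)\(S\NP)

S/(N/NP)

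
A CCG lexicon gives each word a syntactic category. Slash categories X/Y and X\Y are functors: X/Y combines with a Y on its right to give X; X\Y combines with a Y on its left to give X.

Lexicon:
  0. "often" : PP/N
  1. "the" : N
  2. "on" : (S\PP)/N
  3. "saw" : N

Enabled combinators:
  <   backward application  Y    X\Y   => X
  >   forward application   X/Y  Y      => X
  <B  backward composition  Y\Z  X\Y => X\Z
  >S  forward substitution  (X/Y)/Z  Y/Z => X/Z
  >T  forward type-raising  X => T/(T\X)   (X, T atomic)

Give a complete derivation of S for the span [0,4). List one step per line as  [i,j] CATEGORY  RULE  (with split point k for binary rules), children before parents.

[0,4] S   <
  [0,2] PP   >
    [0,1] "often" : PP/N
    [1,2] "the" : N
  [2,4] S\PP   >
    [2,3] "on" : (S\PP)/N
    [3,4] "saw" : N

[0,1] PP/N  lex  "often"
[1,2] N  lex  "the"
[0,2] PP  >  k=1
[2,3] (S\PP)/N  lex  "on"
[3,4] N  lex  "saw"
[2,4] S\PP  >  k=3
[0,4] S  <  k=2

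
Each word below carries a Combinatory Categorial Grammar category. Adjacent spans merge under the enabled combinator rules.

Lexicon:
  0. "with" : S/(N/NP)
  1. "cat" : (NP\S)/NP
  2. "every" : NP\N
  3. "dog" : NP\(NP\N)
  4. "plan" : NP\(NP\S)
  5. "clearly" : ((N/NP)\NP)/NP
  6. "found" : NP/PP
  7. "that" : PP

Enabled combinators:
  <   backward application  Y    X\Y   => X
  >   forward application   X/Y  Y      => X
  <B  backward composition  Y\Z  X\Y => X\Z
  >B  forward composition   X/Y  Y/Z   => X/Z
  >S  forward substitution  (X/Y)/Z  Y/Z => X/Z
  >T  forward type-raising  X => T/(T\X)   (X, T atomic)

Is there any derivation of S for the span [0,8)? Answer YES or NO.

[0,8] S   >
  [0,1] "with" : S/(N/NP)
  [1,8] N/NP   <
    [1,5] NP   <
      [1,4] NP\S   >
        [1,2] "cat" : (NP\S)/NP
        [2,4] NP   <
          [2,3] "every" : NP\N
          [3,4] "dog" : NP\(NP\N)
      [4,5] "plan" : NP\(NP\S)
    [5,8] (N/NP)\NP   >
      [5,6] "clearly" : ((N/NP)\NP)/NP
      [6,8] NP   >
        [6,7] "found" : NP/PP
        [7,8] "that" : PP

YES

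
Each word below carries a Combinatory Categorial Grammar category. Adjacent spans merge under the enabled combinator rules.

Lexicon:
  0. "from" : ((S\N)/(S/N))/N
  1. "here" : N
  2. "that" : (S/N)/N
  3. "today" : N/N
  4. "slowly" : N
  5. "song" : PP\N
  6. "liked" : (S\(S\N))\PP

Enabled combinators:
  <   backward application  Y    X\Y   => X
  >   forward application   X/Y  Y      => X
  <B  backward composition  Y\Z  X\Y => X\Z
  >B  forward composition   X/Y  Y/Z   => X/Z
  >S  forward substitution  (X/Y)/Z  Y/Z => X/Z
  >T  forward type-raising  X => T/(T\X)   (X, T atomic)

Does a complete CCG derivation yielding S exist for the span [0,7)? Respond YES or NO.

[0,7] S   <
  [0,4] S\N   >
    [0,2] (S\N)/(S/N)   >
      [0,1] "from" : ((S\N)/(S/N))/N
      [1,2] "here" : N
    [2,4] S/N   >S
      [2,3] "that" : (S/N)/N
      [3,4] "today" : N/N
  [4,7] S\(S\N)   <
    [4,6] PP   <
      [4,5] "slowly" : N
      [5,6] "song" : PP\N
    [6,7] "liked" : (S\(S\N))\PP

YES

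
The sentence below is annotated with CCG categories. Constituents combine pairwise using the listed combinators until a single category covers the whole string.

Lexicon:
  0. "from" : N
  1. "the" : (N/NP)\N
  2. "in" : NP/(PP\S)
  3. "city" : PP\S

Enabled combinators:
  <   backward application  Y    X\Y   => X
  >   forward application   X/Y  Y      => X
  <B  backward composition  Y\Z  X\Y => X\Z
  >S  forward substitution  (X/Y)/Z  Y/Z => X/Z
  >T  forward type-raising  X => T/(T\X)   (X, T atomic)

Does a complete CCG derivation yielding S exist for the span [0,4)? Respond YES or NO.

NO

N (N/NP)\N NP/(PP\S) PP\S
CKY chart[0,4] = {N, N/(N\N), NP/(NP\N), PP/(PP\N), S/(S\N)}; S ∉ chart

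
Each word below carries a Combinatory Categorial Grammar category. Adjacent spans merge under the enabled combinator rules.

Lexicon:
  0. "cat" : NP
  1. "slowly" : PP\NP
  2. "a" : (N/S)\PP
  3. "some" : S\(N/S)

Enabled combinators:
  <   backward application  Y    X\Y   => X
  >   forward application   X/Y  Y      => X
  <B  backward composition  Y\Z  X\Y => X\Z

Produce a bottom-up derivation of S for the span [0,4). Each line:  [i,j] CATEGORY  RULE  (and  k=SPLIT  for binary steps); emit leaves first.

[0,4] S   <
  [0,3] N/S   <
    [0,2] PP   <
      [0,1] "cat" : NP
      [1,2] "slowly" : PP\NP
    [2,3] "a" : (N/S)\PP
  [3,4] "some" : S\(N/S)

[0,1] NP  lex  "cat"
[1,2] PP\NP  lex  "slowly"
[0,2] PP  <  k=1
[2,3] (N/S)\PP  lex  "a"
[0,3] N/S  <  k=2
[3,4] S\(N/S)  lex  "some"
[0,4] S  <  k=3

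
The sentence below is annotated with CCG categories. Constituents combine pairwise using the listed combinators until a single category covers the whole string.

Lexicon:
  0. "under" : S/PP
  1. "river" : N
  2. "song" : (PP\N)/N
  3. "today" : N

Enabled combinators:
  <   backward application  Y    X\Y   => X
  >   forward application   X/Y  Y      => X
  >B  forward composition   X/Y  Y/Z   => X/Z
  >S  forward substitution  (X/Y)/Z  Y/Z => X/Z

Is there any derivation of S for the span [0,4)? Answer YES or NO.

YES

[0,4] S   >
  [0,1] "under" : S/PP
  [1,4] PP   <
    [1,2] "river" : N
    [2,4] PP\N   >
      [2,3] "song" : (PP\N)/N
      [3,4] "today" : N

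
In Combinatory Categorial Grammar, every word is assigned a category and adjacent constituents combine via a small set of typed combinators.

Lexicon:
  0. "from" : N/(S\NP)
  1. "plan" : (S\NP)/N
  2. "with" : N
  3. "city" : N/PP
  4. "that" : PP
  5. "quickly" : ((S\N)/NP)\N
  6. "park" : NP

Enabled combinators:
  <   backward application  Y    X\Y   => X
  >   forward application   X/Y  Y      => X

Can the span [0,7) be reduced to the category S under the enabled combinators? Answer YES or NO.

[0,7] S   <
  [0,3] N   >
    [0,1] "from" : N/(S\NP)
    [1,3] S\NP   >
      [1,2] "plan" : (S\NP)/N
      [2,3] "with" : N
  [3,7] S\N   >
    [3,6] (S\N)/NP   <
      [3,5] N   >
        [3,4] "city" : N/PP
        [4,5] "that" : PP
      [5,6] "quickly" : ((S\N)/NP)\N
    [6,7] "park" : NP

YES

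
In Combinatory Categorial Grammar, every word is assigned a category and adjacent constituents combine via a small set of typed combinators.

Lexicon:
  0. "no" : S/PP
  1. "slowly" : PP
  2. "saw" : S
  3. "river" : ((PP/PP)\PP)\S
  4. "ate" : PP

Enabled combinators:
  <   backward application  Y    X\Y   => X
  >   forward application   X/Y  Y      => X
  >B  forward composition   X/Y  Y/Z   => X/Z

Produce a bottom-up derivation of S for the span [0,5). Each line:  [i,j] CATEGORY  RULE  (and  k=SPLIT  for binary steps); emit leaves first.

[0,5] S   >
  [0,4] S/PP   >B
    [0,1] "no" : S/PP
    [1,4] PP/PP   <
      [1,2] "slowly" : PP
      [2,4] (PP/PP)\PP   <
        [2,3] "saw" : S
        [3,4] "river" : ((PP/PP)\PP)\S
  [4,5] "ate" : PP

[0,1] S/PP  lex  "no"
[1,2] PP  lex  "slowly"
[2,3] S  lex  "saw"
[3,4] ((PP/PP)\PP)\S  lex  "river"
[2,4] (PP/PP)\PP  <  k=3
[1,4] PP/PP  <  k=2
[0,4] S/PP  >B  k=1
[4,5] PP  lex  "ate"
[0,5] S  >  k=4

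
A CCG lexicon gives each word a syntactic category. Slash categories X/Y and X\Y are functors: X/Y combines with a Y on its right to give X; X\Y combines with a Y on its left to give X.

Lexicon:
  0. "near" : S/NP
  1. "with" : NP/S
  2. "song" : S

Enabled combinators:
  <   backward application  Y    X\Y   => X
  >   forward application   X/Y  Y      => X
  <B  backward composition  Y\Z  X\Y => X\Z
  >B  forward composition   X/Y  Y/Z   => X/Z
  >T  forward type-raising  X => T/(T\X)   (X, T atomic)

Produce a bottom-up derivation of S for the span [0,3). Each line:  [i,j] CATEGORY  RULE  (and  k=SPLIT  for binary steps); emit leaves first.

[0,3] S   >
  [0,1] "near" : S/NP
  [1,3] NP   >
    [1,2] "with" : NP/S
    [2,3] "song" : S

[0,1] S/NP  lex  "near"
[1,2] NP/S  lex  "with"
[2,3] S  lex  "song"
[1,3] NP  >  k=2
[0,3] S  >  k=1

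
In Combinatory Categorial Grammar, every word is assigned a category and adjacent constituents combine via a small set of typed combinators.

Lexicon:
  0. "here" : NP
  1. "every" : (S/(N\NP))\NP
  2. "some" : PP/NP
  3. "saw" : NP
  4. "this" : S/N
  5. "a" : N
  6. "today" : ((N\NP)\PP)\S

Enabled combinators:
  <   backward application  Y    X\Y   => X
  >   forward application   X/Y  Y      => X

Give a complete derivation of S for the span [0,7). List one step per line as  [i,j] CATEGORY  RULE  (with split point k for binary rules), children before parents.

[0,1] NP  lex  "here"
[1,2] (S/(N\NP))\NP  lex  "every"
[0,2] S/(N\NP)  <  k=1
[2,3] PP/NP  lex  "some"
[3,4] NP  lex  "saw"
[2,4] PP  >  k=3
[4,5] S/N  lex  "this"
[5,6] N  lex  "a"
[4,6] S  >  k=5
[6,7] ((N\NP)\PP)\S  lex  "today"
[4,7] (N\NP)\PP  <  k=6
[2,7] N\NP  <  k=4
[0,7] S  >  k=2

[0,7] S   >
  [0,2] S/(N\NP)   <
    [0,1] "here" : NP
    [1,2] "every" : (S/(N\NP))\NP
  [2,7] N\NP   <
    [2,4] PP   >
      [2,3] "some" : PP/NP
      [3,4] "saw" : NP
    [4,7] (N\NP)\PP   <
      [4,6] S   >
        [4,5] "this" : S/N
        [5,6] "a" : N
      [6,7] "today" : ((N\NP)\PP)\S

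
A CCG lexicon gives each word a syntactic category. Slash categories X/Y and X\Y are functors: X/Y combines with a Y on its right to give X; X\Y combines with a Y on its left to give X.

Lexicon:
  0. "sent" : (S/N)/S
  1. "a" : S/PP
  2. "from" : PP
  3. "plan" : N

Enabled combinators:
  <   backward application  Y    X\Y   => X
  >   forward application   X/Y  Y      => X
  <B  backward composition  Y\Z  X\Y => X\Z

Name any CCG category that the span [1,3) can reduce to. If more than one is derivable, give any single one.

S

[0,4] S   >
  [0,3] S/N   >
    [0,1] "sent" : (S/N)/S
    [1,3] S   >
      [1,2] "a" : S/PP
      [2,3] "from" : PP
  [3,4] "plan" : N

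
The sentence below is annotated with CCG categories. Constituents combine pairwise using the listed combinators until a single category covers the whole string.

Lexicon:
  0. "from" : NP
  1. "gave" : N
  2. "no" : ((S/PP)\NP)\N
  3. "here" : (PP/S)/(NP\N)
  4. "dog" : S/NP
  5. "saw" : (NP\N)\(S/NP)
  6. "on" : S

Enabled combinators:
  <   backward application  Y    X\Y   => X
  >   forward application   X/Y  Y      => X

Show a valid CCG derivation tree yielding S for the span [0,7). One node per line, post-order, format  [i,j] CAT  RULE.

[0,1] NP  lex  "from"
[1,2] N  lex  "gave"
[2,3] ((S/PP)\NP)\N  lex  "no"
[1,3] (S/PP)\NP  <  k=2
[0,3] S/PP  <  k=1
[3,4] (PP/S)/(NP\N)  lex  "here"
[4,5] S/NP  lex  "dog"
[5,6] (NP\N)\(S/NP)  lex  "saw"
[4,6] NP\N  <  k=5
[3,6] PP/S  >  k=4
[6,7] S  lex  "on"
[3,7] PP  >  k=6
[0,7] S  >  k=3

[0,7] S   >
  [0,3] S/PP   <
    [0,1] "from" : NP
    [1,3] (S/PP)\NP   <
      [1,2] "gave" : N
      [2,3] "no" : ((S/PP)\NP)\N
  [3,7] PP   >
    [3,6] PP/S   >
      [3,4] "here" : (PP/S)/(NP\N)
      [4,6] NP\N   <
        [4,5] "dog" : S/NP
        [5,6] "saw" : (NP\N)\(S/NP)
    [6,7] "on" : S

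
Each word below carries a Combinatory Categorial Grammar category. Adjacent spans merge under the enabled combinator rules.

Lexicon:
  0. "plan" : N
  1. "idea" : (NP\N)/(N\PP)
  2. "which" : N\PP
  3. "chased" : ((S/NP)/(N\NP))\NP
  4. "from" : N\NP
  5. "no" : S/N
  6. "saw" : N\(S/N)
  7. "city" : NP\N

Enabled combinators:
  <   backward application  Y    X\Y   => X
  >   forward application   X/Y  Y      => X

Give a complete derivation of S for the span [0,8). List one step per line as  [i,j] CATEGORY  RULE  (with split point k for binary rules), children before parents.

[0,8] S   >
  [0,5] S/NP   >
    [0,4] (S/NP)/(N\NP)   <
      [0,3] NP   <
        [0,1] "plan" : N
        [1,3] NP\N   >
          [1,2] "idea" : (NP\N)/(N\PP)
          [2,3] "which" : N\PP
      [3,4] "chased" : ((S/NP)/(N\NP))\NP
    [4,5] "from" : N\NP
  [5,8] NP   <
    [5,7] N   <
      [5,6] "no" : S/N
      [6,7] "saw" : N\(S/N)
    [7,8] "city" : NP\N

[0,1] N  lex  "plan"
[1,2] (NP\N)/(N\PP)  lex  "idea"
[2,3] N\PP  lex  "which"
[1,3] NP\N  >  k=2
[0,3] NP  <  k=1
[3,4] ((S/NP)/(N\NP))\NP  lex  "chased"
[0,4] (S/NP)/(N\NP)  <  k=3
[4,5] N\NP  lex  "from"
[0,5] S/NP  >  k=4
[5,6] S/N  lex  "no"
[6,7] N\(S/N)  lex  "saw"
[5,7] N  <  k=6
[7,8] NP\N  lex  "city"
[5,8] NP  <  k=7
[0,8] S  >  k=5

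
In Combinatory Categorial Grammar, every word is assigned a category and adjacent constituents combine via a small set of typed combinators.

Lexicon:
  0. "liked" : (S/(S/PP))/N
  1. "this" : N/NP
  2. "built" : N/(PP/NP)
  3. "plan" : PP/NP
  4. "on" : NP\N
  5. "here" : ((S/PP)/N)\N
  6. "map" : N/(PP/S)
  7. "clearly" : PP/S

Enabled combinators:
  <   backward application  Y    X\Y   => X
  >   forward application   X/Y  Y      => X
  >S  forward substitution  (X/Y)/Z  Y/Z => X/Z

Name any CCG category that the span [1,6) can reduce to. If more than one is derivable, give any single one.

[0,8] S   >
  [0,6] S/N   >S
    [0,1] "liked" : (S/(S/PP))/N
    [1,6] (S/PP)/N   <
      [1,5] N   >
        [1,2] "this" : N/NP
        [2,5] NP   <
          [2,4] N   >
            [2,3] "built" : N/(PP/NP)
            [3,4] "plan" : PP/NP
          [4,5] "on" : NP\N
      [5,6] "here" : ((S/PP)/N)\N
  [6,8] N   >
    [6,7] "map" : N/(PP/S)
    [7,8] "clearly" : PP/S

(S/PP)/N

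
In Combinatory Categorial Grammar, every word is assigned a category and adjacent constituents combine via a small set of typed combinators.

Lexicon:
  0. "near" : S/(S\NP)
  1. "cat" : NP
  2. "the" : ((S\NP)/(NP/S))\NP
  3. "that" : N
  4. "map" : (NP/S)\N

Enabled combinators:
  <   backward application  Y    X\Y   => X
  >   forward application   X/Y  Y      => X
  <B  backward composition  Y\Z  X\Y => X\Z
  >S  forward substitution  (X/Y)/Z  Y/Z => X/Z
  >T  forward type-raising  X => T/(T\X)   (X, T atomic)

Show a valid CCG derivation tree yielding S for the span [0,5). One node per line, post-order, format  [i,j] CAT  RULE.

[0,5] S   >
  [0,1] "near" : S/(S\NP)
  [1,5] S\NP   >
    [1,3] (S\NP)/(NP/S)   <
      [1,2] "cat" : NP
      [2,3] "the" : ((S\NP)/(NP/S))\NP
    [3,5] NP/S   <
      [3,4] "that" : N
      [4,5] "map" : (NP/S)\N

[0,1] S/(S\NP)  lex  "near"
[1,2] NP  lex  "cat"
[2,3] ((S\NP)/(NP/S))\NP  lex  "the"
[1,3] (S\NP)/(NP/S)  <  k=2
[3,4] N  lex  "that"
[4,5] (NP/S)\N  lex  "map"
[3,5] NP/S  <  k=4
[1,5] S\NP  >  k=3
[0,5] S  >  k=1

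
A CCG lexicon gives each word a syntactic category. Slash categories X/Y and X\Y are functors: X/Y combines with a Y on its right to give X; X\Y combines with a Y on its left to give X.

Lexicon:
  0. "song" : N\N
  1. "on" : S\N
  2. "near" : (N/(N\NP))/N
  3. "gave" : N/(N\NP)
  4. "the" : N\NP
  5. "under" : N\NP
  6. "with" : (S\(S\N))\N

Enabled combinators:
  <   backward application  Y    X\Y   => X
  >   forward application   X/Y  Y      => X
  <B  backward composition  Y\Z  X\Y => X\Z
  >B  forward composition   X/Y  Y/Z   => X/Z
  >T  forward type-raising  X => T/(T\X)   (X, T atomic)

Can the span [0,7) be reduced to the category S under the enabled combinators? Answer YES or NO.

YES

[0,7] S   <
  [0,2] S\N   <B
    [0,1] "song" : N\N
    [1,2] "on" : S\N
  [2,7] S\(S\N)   <
    [2,6] N   >
      [2,5] N/(N\NP)   >
        [2,3] "near" : (N/(N\NP))/N
        [3,5] N   >
          [3,4] "gave" : N/(N\NP)
          [4,5] "the" : N\NP
      [5,6] "under" : N\NP
    [6,7] "with" : (S\(S\N))\N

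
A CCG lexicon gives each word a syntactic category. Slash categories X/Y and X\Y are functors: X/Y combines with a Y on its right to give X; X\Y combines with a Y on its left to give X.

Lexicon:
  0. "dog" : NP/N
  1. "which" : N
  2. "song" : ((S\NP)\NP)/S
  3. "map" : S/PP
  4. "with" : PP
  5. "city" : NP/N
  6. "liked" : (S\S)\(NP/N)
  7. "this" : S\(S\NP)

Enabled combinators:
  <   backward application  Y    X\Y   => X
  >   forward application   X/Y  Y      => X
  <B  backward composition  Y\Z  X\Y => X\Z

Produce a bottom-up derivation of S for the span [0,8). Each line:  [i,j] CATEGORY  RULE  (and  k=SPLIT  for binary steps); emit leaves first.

[0,8] S   <
  [0,7] S\NP   <B
    [0,5] S\NP   <
      [0,2] NP   >
        [0,1] "dog" : NP/N
        [1,2] "which" : N
      [2,5] (S\NP)\NP   >
        [2,3] "song" : ((S\NP)\NP)/S
        [3,5] S   >
          [3,4] "map" : S/PP
          [4,5] "with" : PP
    [5,7] S\S   <
      [5,6] "city" : NP/N
      [6,7] "liked" : (S\S)\(NP/N)
  [7,8] "this" : S\(S\NP)

[0,1] NP/N  lex  "dog"
[1,2] N  lex  "which"
[0,2] NP  >  k=1
[2,3] ((S\NP)\NP)/S  lex  "song"
[3,4] S/PP  lex  "map"
[4,5] PP  lex  "with"
[3,5] S  >  k=4
[2,5] (S\NP)\NP  >  k=3
[0,5] S\NP  <  k=2
[5,6] NP/N  lex  "city"
[6,7] (S\S)\(NP/N)  lex  "liked"
[5,7] S\S  <  k=6
[0,7] S\NP  <B  k=5
[7,8] S\(S\NP)  lex  "this"
[0,8] S  <  k=7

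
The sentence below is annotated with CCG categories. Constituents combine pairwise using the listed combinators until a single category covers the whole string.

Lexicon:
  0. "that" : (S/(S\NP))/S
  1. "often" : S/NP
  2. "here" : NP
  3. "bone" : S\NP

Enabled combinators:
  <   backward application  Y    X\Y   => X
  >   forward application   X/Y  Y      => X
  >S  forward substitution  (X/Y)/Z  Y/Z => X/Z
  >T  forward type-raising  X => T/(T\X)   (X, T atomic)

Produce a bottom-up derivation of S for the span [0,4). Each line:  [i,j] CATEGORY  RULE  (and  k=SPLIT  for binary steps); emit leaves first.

[0,4] S   >
  [0,3] S/(S\NP)   >
    [0,1] "that" : (S/(S\NP))/S
    [1,3] S   >
      [1,2] "often" : S/NP
      [2,3] "here" : NP
  [3,4] "bone" : S\NP

[0,1] (S/(S\NP))/S  lex  "that"
[1,2] S/NP  lex  "often"
[2,3] NP  lex  "here"
[1,3] S  >  k=2
[0,3] S/(S\NP)  >  k=1
[3,4] S\NP  lex  "bone"
[0,4] S  >  k=3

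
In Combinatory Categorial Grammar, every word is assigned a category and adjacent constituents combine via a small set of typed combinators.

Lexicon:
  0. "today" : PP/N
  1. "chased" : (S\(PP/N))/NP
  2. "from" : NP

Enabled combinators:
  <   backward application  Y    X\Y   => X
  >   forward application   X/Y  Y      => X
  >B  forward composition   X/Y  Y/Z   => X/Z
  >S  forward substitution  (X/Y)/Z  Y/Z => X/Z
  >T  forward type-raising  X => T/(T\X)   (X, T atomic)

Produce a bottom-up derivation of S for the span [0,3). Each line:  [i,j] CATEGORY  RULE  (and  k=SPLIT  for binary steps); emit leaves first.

[0,3] S   <
  [0,1] "today" : PP/N
  [1,3] S\(PP/N)   >
    [1,2] "chased" : (S\(PP/N))/NP
    [2,3] "from" : NP

[0,1] PP/N  lex  "today"
[1,2] (S\(PP/N))/NP  lex  "chased"
[2,3] NP  lex  "from"
[1,3] S\(PP/N)  >  k=2
[0,3] S  <  k=1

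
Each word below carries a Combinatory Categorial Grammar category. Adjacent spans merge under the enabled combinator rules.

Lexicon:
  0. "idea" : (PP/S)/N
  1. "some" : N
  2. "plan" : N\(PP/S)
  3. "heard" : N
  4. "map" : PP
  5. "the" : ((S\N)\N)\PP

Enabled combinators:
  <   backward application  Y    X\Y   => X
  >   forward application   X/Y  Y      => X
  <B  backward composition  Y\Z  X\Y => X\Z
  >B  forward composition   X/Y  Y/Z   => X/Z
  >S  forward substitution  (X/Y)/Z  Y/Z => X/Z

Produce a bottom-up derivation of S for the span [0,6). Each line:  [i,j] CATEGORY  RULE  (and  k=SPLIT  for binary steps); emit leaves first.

[0,1] (PP/S)/N  lex  "idea"
[1,2] N  lex  "some"
[0,2] PP/S  >  k=1
[2,3] N\(PP/S)  lex  "plan"
[0,3] N  <  k=2
[3,4] N  lex  "heard"
[4,5] PP  lex  "map"
[5,6] ((S\N)\N)\PP  lex  "the"
[4,6] (S\N)\N  <  k=5
[3,6] S\N  <  k=4
[0,6] S  <  k=3

[0,6] S   <
  [0,3] N   <
    [0,2] PP/S   >
      [0,1] "idea" : (PP/S)/N
      [1,2] "some" : N
    [2,3] "plan" : N\(PP/S)
  [3,6] S\N   <
    [3,4] "heard" : N
    [4,6] (S\N)\N   <
      [4,5] "map" : PP
      [5,6] "the" : ((S\N)\N)\PP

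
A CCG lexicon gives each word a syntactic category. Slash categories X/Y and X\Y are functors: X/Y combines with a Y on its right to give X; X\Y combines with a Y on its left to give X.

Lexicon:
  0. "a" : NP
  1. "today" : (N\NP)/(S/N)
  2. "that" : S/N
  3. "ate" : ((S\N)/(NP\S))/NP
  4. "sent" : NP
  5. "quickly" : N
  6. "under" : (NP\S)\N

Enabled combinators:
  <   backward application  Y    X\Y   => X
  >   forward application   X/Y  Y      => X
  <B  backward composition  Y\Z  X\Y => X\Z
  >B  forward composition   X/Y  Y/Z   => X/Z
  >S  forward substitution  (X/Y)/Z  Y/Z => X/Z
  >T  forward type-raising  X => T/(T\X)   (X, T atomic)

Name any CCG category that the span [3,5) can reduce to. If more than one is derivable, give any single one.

(S\N)/(NP\S)

[0,7] S   <
  [0,3] N   <
    [0,1] "a" : NP
    [1,3] N\NP   >
      [1,2] "today" : (N\NP)/(S/N)
      [2,3] "that" : S/N
  [3,7] S\N   >
    [3,5] (S\N)/(NP\S)   >
      [3,4] "ate" : ((S\N)/(NP\S))/NP
      [4,5] "sent" : NP
    [5,7] NP\S   <
      [5,6] "quickly" : N
      [6,7] "under" : (NP\S)\N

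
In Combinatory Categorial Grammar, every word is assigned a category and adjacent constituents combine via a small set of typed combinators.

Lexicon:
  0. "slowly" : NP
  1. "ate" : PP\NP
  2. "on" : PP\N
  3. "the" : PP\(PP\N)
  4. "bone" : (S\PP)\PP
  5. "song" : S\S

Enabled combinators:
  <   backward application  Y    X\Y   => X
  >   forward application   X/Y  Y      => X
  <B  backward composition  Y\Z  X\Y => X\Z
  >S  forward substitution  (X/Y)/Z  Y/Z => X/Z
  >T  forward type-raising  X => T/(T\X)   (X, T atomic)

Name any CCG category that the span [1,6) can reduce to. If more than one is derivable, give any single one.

S\NP

[0,6] S   >
  [0,1] S/(S\NP)   >T
    [0,1] "slowly" : NP
  [1,6] S\NP   <B
    [1,2] "ate" : PP\NP
    [2,6] S\PP   <B
      [2,5] S\PP   <
        [2,4] PP   <
          [2,3] "on" : PP\N
          [3,4] "the" : PP\(PP\N)
        [4,5] "bone" : (S\PP)\PP
      [5,6] "song" : S\S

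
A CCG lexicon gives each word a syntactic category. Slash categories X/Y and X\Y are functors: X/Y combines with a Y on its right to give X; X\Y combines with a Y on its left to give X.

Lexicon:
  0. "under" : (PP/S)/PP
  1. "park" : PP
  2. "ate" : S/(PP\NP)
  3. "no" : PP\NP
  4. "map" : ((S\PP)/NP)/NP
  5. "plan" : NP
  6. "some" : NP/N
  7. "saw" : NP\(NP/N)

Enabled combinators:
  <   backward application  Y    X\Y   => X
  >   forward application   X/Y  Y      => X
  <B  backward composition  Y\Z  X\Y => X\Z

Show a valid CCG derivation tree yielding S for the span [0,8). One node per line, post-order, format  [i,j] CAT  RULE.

[0,8] S   <
  [0,4] PP   >
    [0,2] PP/S   >
      [0,1] "under" : (PP/S)/PP
      [1,2] "park" : PP
    [2,4] S   >
      [2,3] "ate" : S/(PP\NP)
      [3,4] "no" : PP\NP
  [4,8] S\PP   >
    [4,6] (S\PP)/NP   >
      [4,5] "map" : ((S\PP)/NP)/NP
      [5,6] "plan" : NP
    [6,8] NP   <
      [6,7] "some" : NP/N
      [7,8] "saw" : NP\(NP/N)

[0,1] (PP/S)/PP  lex  "under"
[1,2] PP  lex  "park"
[0,2] PP/S  >  k=1
[2,3] S/(PP\NP)  lex  "ate"
[3,4] PP\NP  lex  "no"
[2,4] S  >  k=3
[0,4] PP  >  k=2
[4,5] ((S\PP)/NP)/NP  lex  "map"
[5,6] NP  lex  "plan"
[4,6] (S\PP)/NP  >  k=5
[6,7] NP/N  lex  "some"
[7,8] NP\(NP/N)  lex  "saw"
[6,8] NP  <  k=7
[4,8] S\PP  >  k=6
[0,8] S  <  k=4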